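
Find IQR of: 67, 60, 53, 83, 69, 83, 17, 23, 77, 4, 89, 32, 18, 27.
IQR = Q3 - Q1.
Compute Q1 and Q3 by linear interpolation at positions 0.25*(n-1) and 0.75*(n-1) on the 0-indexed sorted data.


Sorted: 4, 17, 18, 23, 27, 32, 53, 60, 67, 69, 77, 83, 83, 89
Q1 (25th %ile) = 24.0000
Q3 (75th %ile) = 75.0000
IQR = 75.0000 - 24.0000 = 51.0000

IQR = 51.0000


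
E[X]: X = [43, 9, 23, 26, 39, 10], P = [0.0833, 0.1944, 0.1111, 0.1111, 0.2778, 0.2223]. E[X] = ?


E[X] = 43*0.0833 + 9*0.1944 + 23*0.1111 + 26*0.1111 + 39*0.2778 + 10*0.2223
= 3.5819 + 1.7496 + 2.5553 + 2.8886 + 10.8342 + 2.2230
= 23.8326

E[X] = 23.8326


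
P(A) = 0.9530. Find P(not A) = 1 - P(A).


P(not A) = 1 - 0.9530 = 0.0470

P(not A) = 0.0470


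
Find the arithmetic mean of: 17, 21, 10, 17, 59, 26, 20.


Sum = 17 + 21 + 10 + 17 + 59 + 26 + 20 = 170
n = 7
Mean = 170/7 = 24.2857

Mean = 24.2857


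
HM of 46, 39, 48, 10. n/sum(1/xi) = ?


Sum of reciprocals = 1/46 + 1/39 + 1/48 + 1/10 = 0.168213
HM = 4/0.168213 = 23.7793

HM = 23.7793


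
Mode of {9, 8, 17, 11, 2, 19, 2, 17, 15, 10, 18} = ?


Frequencies: 2:2, 8:1, 9:1, 10:1, 11:1, 15:1, 17:2, 18:1, 19:1
Max frequency = 2
Mode = 2, 17

Mode = 2, 17


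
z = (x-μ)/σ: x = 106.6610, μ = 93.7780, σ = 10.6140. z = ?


z = (106.6610 - 93.7780)/10.6140
= 12.8830/10.6140
= 1.2138

z = 1.2138


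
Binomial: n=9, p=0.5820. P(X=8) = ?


C(9,8) = 9
p^8 = 0.013164
(1-p)^1 = 0.418000
P = 9 * 0.013164 * 0.418000 = 0.0495

P(X=8) = 0.0495


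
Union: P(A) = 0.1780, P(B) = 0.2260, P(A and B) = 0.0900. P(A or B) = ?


P(A∪B) = 0.1780 + 0.2260 - 0.0900
= 0.4040 - 0.0900
= 0.3140

P(A∪B) = 0.3140


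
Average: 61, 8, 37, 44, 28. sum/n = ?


Sum = 61 + 8 + 37 + 44 + 28 = 178
n = 5
Mean = 178/5 = 35.6000

Mean = 35.6000


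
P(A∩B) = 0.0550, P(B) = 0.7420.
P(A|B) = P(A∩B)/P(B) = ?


P(A|B) = 0.0550/0.7420 = 0.0741

P(A|B) = 0.0741


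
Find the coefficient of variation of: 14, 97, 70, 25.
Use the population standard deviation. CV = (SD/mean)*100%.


Mean = 51.5000
SD = 33.6192
CV = (33.6192/51.5000)*100 = 65.2800%

CV = 65.2800%


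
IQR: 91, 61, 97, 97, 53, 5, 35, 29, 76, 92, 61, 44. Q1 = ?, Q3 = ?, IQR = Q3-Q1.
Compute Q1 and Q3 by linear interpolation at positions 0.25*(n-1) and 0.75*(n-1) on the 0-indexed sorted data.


Sorted: 5, 29, 35, 44, 53, 61, 61, 76, 91, 92, 97, 97
Q1 (25th %ile) = 41.7500
Q3 (75th %ile) = 91.2500
IQR = 91.2500 - 41.7500 = 49.5000

IQR = 49.5000


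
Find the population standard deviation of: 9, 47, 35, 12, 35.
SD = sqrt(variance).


Mean = 27.6000
Variance = 215.0400
SD = sqrt(215.0400) = 14.6642

SD = 14.6642


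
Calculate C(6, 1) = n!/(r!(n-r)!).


C(6,1) = 6!/(1! × 5!)
= 720/(1 × 120)
= 6

C(6,1) = 6


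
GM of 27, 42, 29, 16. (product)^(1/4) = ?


Product = 27 × 42 × 29 × 16 = 526176
GM = 526176^(1/4) = 26.9329

GM = 26.9329


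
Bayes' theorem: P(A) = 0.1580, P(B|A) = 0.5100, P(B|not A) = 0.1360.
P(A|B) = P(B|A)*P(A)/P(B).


P(B) = P(B|A)*P(A) + P(B|A')*P(A')
= 0.5100*0.1580 + 0.1360*0.8420
= 0.080580 + 0.114512 = 0.195092
P(A|B) = 0.080580/0.195092 = 0.4130

P(A|B) = 0.4130


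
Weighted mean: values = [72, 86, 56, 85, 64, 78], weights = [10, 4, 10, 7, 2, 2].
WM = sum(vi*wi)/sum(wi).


Numerator = 72*10 + 86*4 + 56*10 + 85*7 + 64*2 + 78*2 = 2503
Denominator = 10 + 4 + 10 + 7 + 2 + 2 = 35
WM = 2503/35 = 71.5143

WM = 71.5143


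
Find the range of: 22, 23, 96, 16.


Max = 96, Min = 16
Range = 96 - 16 = 80

Range = 80


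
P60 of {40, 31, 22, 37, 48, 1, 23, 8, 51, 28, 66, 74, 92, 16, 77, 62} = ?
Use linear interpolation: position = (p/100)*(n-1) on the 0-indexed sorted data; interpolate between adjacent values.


Sorted: 1, 8, 16, 22, 23, 28, 31, 37, 40, 48, 51, 62, 66, 74, 77, 92
n = 16
Index = 60/100 * 15 = 9.0000
Lower = data[9] = 48, Upper = data[10] = 51
P60 = 48 + 0*(3) = 48.0000

P60 = 48.0000


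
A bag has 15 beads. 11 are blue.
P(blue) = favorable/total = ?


P = 11/15 = 0.7333

P = 0.7333


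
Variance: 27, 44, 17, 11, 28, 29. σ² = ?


Mean = 26.0000
Squared deviations: 1.0000, 324.0000, 81.0000, 225.0000, 4.0000, 9.0000
Sum = 644.0000
Variance = 644.0000/6 = 107.3333

Variance = 107.3333


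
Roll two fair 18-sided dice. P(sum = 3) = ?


Total outcomes = 18×18 = 324
Favorable (sum = 3): 2
P = 2/324 = 0.0062

P = 0.0062


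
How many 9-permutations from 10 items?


P(10,9) = 10!/1!
= 3628800/1
= 3628800

P(10,9) = 3628800


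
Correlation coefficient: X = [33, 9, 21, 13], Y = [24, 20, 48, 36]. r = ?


Mean X = 19.0000, Mean Y = 32.0000
SD X = 9.165151, SD Y = 10.954451
Cov = 4.000000
r = 4.000000/(9.165151*10.954451) = 0.0398

r = 0.0398


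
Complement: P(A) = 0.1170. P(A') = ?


P(not A) = 1 - 0.1170 = 0.8830

P(not A) = 0.8830


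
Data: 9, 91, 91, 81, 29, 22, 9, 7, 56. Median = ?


Sorted: 7, 9, 9, 22, 29, 56, 81, 91, 91
n = 9 (odd)
Middle value = 29

Median = 29


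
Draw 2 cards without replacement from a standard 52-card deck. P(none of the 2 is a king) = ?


P(no kings) = (48/52) × (47/51)
= 0.8507

P = 0.8507


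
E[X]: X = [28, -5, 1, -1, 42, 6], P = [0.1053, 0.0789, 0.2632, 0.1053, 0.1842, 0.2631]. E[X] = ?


E[X] = 28*0.1053 - 5*0.0789 + 1*0.2632 - 1*0.1053 + 42*0.1842 + 6*0.2631
= 2.9484 - 0.3945 + 0.2632 - 0.1053 + 7.7364 + 1.5786
= 12.0268

E[X] = 12.0268


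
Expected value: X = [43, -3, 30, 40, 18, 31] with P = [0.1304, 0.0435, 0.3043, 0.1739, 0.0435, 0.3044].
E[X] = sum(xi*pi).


E[X] = 43*0.1304 - 3*0.0435 + 30*0.3043 + 40*0.1739 + 18*0.0435 + 31*0.3044
= 5.6072 - 0.1305 + 9.1290 + 6.9560 + 0.7830 + 9.4364
= 31.7811

E[X] = 31.7811


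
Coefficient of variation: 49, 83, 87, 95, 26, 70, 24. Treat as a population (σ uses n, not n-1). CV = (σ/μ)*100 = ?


Mean = 62.0000
SD = 27.0661
CV = (27.0661/62.0000)*100 = 43.6549%

CV = 43.6549%


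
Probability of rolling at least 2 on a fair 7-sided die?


Favorable outcomes (roll ≥ 2): 6
Total outcomes = 7
P = 6/7 = 0.8571

P = 0.8571


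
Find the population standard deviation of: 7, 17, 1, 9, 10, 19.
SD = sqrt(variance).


Mean = 10.5000
Variance = 36.5833
SD = sqrt(36.5833) = 6.0484

SD = 6.0484


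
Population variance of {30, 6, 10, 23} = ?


Mean = 17.2500
Squared deviations: 162.5625, 126.5625, 52.5625, 33.0625
Sum = 374.7500
Variance = 374.7500/4 = 93.6875

Variance = 93.6875


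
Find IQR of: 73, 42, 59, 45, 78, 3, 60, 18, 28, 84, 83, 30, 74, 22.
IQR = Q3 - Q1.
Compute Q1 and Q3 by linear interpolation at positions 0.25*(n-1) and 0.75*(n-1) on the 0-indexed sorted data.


Sorted: 3, 18, 22, 28, 30, 42, 45, 59, 60, 73, 74, 78, 83, 84
Q1 (25th %ile) = 28.5000
Q3 (75th %ile) = 73.7500
IQR = 73.7500 - 28.5000 = 45.2500

IQR = 45.2500


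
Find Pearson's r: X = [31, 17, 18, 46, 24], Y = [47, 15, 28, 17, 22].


Mean X = 27.2000, Mean Y = 25.8000
SD X = 10.647065, SD Y = 11.513470
Cov = 3.440000
r = 3.440000/(10.647065*11.513470) = 0.0281

r = 0.0281


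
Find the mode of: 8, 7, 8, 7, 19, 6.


Frequencies: 6:1, 7:2, 8:2, 19:1
Max frequency = 2
Mode = 7, 8

Mode = 7, 8


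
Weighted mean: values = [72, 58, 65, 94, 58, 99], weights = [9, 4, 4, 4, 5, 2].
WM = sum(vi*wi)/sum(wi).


Numerator = 72*9 + 58*4 + 65*4 + 94*4 + 58*5 + 99*2 = 2004
Denominator = 9 + 4 + 4 + 4 + 5 + 2 = 28
WM = 2004/28 = 71.5714

WM = 71.5714


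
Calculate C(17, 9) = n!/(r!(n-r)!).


C(17,9) = 17!/(9! × 8!)
= 355687428096000/(362880 × 40320)
= 24310

C(17,9) = 24310


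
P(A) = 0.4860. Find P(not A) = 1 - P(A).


P(not A) = 1 - 0.4860 = 0.5140

P(not A) = 0.5140


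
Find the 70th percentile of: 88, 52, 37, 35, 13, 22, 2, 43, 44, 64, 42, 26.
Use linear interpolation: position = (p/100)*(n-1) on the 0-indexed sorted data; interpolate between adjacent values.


Sorted: 2, 13, 22, 26, 35, 37, 42, 43, 44, 52, 64, 88
n = 12
Index = 70/100 * 11 = 7.7000
Lower = data[7] = 43, Upper = data[8] = 44
P70 = 43 + 0.7000*(1) = 43.7000

P70 = 43.7000


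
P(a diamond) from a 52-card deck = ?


13 diamonds in 52 cards
P = 13/52 = 0.2500

P = 0.2500


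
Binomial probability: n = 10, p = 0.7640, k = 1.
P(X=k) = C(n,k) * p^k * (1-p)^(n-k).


C(10,1) = 10
p^1 = 0.764000
(1-p)^9 = 2.270952e-06
P = 10 * 0.764000 * 2.270952e-06 = 1.7350e-05

P(X=1) = 1.7350e-05


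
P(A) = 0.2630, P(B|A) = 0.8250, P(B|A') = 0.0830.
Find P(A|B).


P(B) = P(B|A)*P(A) + P(B|A')*P(A')
= 0.8250*0.2630 + 0.0830*0.7370
= 0.216975 + 0.061171 = 0.278146
P(A|B) = 0.216975/0.278146 = 0.7801

P(A|B) = 0.7801


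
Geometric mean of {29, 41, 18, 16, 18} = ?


Product = 29 × 41 × 18 × 16 × 18 = 6163776
GM = 6163776^(1/5) = 22.8018

GM = 22.8018


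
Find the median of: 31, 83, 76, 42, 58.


Sorted: 31, 42, 58, 76, 83
n = 5 (odd)
Middle value = 58

Median = 58


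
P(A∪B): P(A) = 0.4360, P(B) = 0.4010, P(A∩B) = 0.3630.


P(A∪B) = 0.4360 + 0.4010 - 0.3630
= 0.8370 - 0.3630
= 0.4740

P(A∪B) = 0.4740


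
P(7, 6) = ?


P(7,6) = 7!/1!
= 5040/1
= 5040

P(7,6) = 5040


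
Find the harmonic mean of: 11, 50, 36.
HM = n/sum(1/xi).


Sum of reciprocals = 1/11 + 1/50 + 1/36 = 0.138687
HM = 3/0.138687 = 21.6315

HM = 21.6315


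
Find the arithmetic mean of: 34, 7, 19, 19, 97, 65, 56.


Sum = 34 + 7 + 19 + 19 + 97 + 65 + 56 = 297
n = 7
Mean = 297/7 = 42.4286

Mean = 42.4286


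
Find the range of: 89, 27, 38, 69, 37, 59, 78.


Max = 89, Min = 27
Range = 89 - 27 = 62

Range = 62


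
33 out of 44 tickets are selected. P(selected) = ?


P = 33/44 = 0.7500

P = 0.7500


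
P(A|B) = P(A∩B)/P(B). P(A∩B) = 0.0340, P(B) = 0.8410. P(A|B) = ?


P(A|B) = 0.0340/0.8410 = 0.0404

P(A|B) = 0.0404


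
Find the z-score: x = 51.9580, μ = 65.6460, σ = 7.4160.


z = (51.9580 - 65.6460)/7.4160
= -13.6880/7.4160
= -1.8457

z = -1.8457


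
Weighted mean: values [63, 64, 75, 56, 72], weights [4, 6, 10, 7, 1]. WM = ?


Numerator = 63*4 + 64*6 + 75*10 + 56*7 + 72*1 = 1850
Denominator = 4 + 6 + 10 + 7 + 1 = 28
WM = 1850/28 = 66.0714

WM = 66.0714


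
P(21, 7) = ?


P(21,7) = 21!/14!
= 51090942171709440000/87178291200
= 586051200

P(21,7) = 586051200


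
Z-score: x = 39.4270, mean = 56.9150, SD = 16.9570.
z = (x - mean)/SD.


z = (39.4270 - 56.9150)/16.9570
= -17.4880/16.9570
= -1.0313

z = -1.0313


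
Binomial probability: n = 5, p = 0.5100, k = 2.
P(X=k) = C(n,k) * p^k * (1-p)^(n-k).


C(5,2) = 10
p^2 = 0.260100
(1-p)^3 = 0.117649
P = 10 * 0.260100 * 0.117649 = 0.3060

P(X=2) = 0.3060


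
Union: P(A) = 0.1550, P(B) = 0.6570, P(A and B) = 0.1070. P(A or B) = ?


P(A∪B) = 0.1550 + 0.6570 - 0.1070
= 0.8120 - 0.1070
= 0.7050

P(A∪B) = 0.7050


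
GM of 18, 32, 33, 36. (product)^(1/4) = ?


Product = 18 × 32 × 33 × 36 = 684288
GM = 684288^(1/4) = 28.7614

GM = 28.7614


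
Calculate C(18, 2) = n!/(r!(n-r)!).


C(18,2) = 18!/(2! × 16!)
= 6402373705728000/(2 × 20922789888000)
= 153

C(18,2) = 153


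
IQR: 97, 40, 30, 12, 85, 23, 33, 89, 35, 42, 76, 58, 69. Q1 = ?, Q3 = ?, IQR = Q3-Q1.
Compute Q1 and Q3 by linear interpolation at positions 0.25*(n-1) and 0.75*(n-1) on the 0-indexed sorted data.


Sorted: 12, 23, 30, 33, 35, 40, 42, 58, 69, 76, 85, 89, 97
Q1 (25th %ile) = 33.0000
Q3 (75th %ile) = 76.0000
IQR = 76.0000 - 33.0000 = 43.0000

IQR = 43.0000


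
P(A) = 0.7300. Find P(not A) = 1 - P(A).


P(not A) = 1 - 0.7300 = 0.2700

P(not A) = 0.2700


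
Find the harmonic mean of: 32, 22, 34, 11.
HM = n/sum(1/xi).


Sum of reciprocals = 1/32 + 1/22 + 1/34 + 1/11 = 0.197025
HM = 4/0.197025 = 20.3020

HM = 20.3020


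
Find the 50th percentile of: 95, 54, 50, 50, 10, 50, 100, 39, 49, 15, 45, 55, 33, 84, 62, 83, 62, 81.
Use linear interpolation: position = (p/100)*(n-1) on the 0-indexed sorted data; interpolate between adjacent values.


Sorted: 10, 15, 33, 39, 45, 49, 50, 50, 50, 54, 55, 62, 62, 81, 83, 84, 95, 100
n = 18
Index = 50/100 * 17 = 8.5000
Lower = data[8] = 50, Upper = data[9] = 54
P50 = 50 + 0.5000*(4) = 52.0000

P50 = 52.0000


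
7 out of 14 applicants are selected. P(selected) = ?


P = 7/14 = 0.5000

P = 0.5000


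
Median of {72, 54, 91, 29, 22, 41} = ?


Sorted: 22, 29, 41, 54, 72, 91
n = 6 (even)
Middle values: 41 and 54
Median = (41+54)/2 = 47.5000

Median = 47.5000


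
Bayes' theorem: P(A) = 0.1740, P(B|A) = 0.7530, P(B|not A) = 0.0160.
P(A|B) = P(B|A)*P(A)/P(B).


P(B) = P(B|A)*P(A) + P(B|A')*P(A')
= 0.7530*0.1740 + 0.0160*0.8260
= 0.131022 + 0.013216 = 0.144238
P(A|B) = 0.131022/0.144238 = 0.9084

P(A|B) = 0.9084


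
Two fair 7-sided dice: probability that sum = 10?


Total outcomes = 7×7 = 49
Favorable (sum = 10): 5
P = 5/49 = 0.1020

P = 0.1020


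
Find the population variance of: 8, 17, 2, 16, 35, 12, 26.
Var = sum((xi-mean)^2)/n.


Mean = 16.5714
Squared deviations: 73.4694, 0.1837, 212.3265, 0.3265, 339.6122, 20.8980, 88.8980
Sum = 735.7143
Variance = 735.7143/7 = 105.1020

Variance = 105.1020


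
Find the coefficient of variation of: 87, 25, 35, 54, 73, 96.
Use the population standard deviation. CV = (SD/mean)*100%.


Mean = 61.6667
SD = 26.0235
CV = (26.0235/61.6667)*100 = 42.2003%

CV = 42.2003%


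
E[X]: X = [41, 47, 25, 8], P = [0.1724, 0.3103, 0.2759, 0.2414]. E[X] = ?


E[X] = 41*0.1724 + 47*0.3103 + 25*0.2759 + 8*0.2414
= 7.0684 + 14.5841 + 6.8975 + 1.9312
= 30.4812

E[X] = 30.4812


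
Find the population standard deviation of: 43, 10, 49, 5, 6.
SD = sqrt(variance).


Mean = 22.6000
Variance = 371.4400
SD = sqrt(371.4400) = 19.2728

SD = 19.2728


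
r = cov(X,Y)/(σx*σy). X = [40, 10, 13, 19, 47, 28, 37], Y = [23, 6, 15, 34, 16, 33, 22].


Mean X = 27.7143, Mean Y = 21.2857
SD X = 13.176974, SD Y = 9.284615
Cov = 25.938776
r = 25.938776/(13.176974*9.284615) = 0.2120

r = 0.2120


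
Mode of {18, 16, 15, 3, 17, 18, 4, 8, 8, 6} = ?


Frequencies: 3:1, 4:1, 6:1, 8:2, 15:1, 16:1, 17:1, 18:2
Max frequency = 2
Mode = 8, 18

Mode = 8, 18


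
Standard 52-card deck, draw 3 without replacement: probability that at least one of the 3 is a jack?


P(at least one) = 1 - P(none)
P(none) = (48/52) × (47/51) × (46/50) = 0.782624
P(at least one) = 1 - 0.782624 = 0.2174

P = 0.2174


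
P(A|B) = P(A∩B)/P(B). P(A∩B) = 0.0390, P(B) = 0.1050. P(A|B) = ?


P(A|B) = 0.0390/0.1050 = 0.3714

P(A|B) = 0.3714


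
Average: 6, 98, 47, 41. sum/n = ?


Sum = 6 + 98 + 47 + 41 = 192
n = 4
Mean = 192/4 = 48.0000

Mean = 48.0000


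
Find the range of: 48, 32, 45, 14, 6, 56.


Max = 56, Min = 6
Range = 56 - 6 = 50

Range = 50


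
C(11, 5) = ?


C(11,5) = 11!/(5! × 6!)
= 39916800/(120 × 720)
= 462

C(11,5) = 462


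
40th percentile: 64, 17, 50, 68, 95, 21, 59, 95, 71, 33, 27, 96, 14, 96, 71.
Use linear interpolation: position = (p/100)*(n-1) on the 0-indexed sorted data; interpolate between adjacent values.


Sorted: 14, 17, 21, 27, 33, 50, 59, 64, 68, 71, 71, 95, 95, 96, 96
n = 15
Index = 40/100 * 14 = 5.6000
Lower = data[5] = 50, Upper = data[6] = 59
P40 = 50 + 0.6000*(9) = 55.4000

P40 = 55.4000


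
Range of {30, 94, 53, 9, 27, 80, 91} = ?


Max = 94, Min = 9
Range = 94 - 9 = 85

Range = 85


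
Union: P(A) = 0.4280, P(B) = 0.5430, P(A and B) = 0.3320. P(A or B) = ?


P(A∪B) = 0.4280 + 0.5430 - 0.3320
= 0.9710 - 0.3320
= 0.6390

P(A∪B) = 0.6390


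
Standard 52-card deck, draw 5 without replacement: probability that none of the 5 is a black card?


P(no black cards) = (26/52) × (25/51) × (24/50) × (23/49) × (22/48)
= 0.0253

P = 0.0253


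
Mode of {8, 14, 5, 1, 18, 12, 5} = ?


Frequencies: 1:1, 5:2, 8:1, 12:1, 14:1, 18:1
Max frequency = 2
Mode = 5

Mode = 5


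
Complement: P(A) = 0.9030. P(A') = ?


P(not A) = 1 - 0.9030 = 0.0970

P(not A) = 0.0970


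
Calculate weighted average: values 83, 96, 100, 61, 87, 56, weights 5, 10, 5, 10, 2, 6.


Numerator = 83*5 + 96*10 + 100*5 + 61*10 + 87*2 + 56*6 = 2995
Denominator = 5 + 10 + 5 + 10 + 2 + 6 = 38
WM = 2995/38 = 78.8158

WM = 78.8158


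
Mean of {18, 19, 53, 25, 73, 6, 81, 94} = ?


Sum = 18 + 19 + 53 + 25 + 73 + 6 + 81 + 94 = 369
n = 8
Mean = 369/8 = 46.1250

Mean = 46.1250


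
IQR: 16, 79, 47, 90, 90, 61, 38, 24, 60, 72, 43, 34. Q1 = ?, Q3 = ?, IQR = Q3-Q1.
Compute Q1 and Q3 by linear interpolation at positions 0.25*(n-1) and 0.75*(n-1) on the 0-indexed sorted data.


Sorted: 16, 24, 34, 38, 43, 47, 60, 61, 72, 79, 90, 90
Q1 (25th %ile) = 37.0000
Q3 (75th %ile) = 73.7500
IQR = 73.7500 - 37.0000 = 36.7500

IQR = 36.7500


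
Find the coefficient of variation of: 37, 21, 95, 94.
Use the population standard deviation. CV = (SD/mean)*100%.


Mean = 61.7500
SD = 33.2368
CV = (33.2368/61.7500)*100 = 53.8248%

CV = 53.8248%


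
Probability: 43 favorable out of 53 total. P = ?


P = 43/53 = 0.8113

P = 0.8113


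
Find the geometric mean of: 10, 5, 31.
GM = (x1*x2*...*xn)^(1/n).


Product = 10 × 5 × 31 = 1550
GM = 1550^(1/3) = 11.5729

GM = 11.5729


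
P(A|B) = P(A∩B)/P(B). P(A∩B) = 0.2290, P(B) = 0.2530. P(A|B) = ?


P(A|B) = 0.2290/0.2530 = 0.9051

P(A|B) = 0.9051


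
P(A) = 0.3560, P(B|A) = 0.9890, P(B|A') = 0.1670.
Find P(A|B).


P(B) = P(B|A)*P(A) + P(B|A')*P(A')
= 0.9890*0.3560 + 0.1670*0.6440
= 0.352084 + 0.107548 = 0.459632
P(A|B) = 0.352084/0.459632 = 0.7660

P(A|B) = 0.7660


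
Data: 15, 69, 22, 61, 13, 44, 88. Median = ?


Sorted: 13, 15, 22, 44, 61, 69, 88
n = 7 (odd)
Middle value = 44

Median = 44


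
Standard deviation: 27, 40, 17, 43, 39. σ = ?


Mean = 33.2000
Variance = 95.3600
SD = sqrt(95.3600) = 9.7652

SD = 9.7652


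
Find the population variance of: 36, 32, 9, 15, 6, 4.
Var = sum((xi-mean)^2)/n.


Mean = 17.0000
Squared deviations: 361.0000, 225.0000, 64.0000, 4.0000, 121.0000, 169.0000
Sum = 944.0000
Variance = 944.0000/6 = 157.3333

Variance = 157.3333


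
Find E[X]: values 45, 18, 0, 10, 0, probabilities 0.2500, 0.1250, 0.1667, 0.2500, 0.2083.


E[X] = 45*0.2500 + 18*0.1250 + 0*0.1667 + 10*0.2500 + 0*0.2083
= 11.2500 + 2.2500 + 0 + 2.5000 + 0
= 16.0000

E[X] = 16.0000


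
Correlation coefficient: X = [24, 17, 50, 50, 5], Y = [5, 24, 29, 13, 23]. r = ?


Mean X = 29.2000, Mean Y = 18.8000
SD X = 18.037738, SD Y = 8.634813
Cov = -0.360000
r = -0.360000/(18.037738*8.634813) = -0.0023

r = -0.0023


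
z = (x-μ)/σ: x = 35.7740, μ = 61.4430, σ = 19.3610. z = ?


z = (35.7740 - 61.4430)/19.3610
= -25.6690/19.3610
= -1.3258

z = -1.3258


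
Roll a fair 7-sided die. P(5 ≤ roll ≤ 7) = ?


Favorable outcomes (5 ≤ roll ≤ 7): 3
Total outcomes = 7
P = 3/7 = 0.4286

P = 0.4286


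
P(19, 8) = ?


P(19,8) = 19!/11!
= 121645100408832000/39916800
= 3047466240

P(19,8) = 3047466240


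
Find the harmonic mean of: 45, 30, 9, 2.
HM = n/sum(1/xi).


Sum of reciprocals = 1/45 + 1/30 + 1/9 + 1/2 = 0.666667
HM = 4/0.666667 = 6.0000

HM = 6.0000


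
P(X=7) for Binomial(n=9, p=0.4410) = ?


C(9,7) = 36
p^7 = 0.003244
(1-p)^2 = 0.312481
P = 36 * 0.003244 * 0.312481 = 0.0365

P(X=7) = 0.0365


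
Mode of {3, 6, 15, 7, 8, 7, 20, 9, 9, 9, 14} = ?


Frequencies: 3:1, 6:1, 7:2, 8:1, 9:3, 14:1, 15:1, 20:1
Max frequency = 3
Mode = 9

Mode = 9


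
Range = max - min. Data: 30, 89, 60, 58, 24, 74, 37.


Max = 89, Min = 24
Range = 89 - 24 = 65

Range = 65


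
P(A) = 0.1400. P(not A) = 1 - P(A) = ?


P(not A) = 1 - 0.1400 = 0.8600

P(not A) = 0.8600


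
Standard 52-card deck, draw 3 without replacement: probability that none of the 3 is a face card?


P(no face cards) = (40/52) × (39/51) × (38/50)
= 0.4471

P = 0.4471


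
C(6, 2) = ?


C(6,2) = 6!/(2! × 4!)
= 720/(2 × 24)
= 15

C(6,2) = 15


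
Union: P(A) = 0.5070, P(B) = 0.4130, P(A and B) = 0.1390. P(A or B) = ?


P(A∪B) = 0.5070 + 0.4130 - 0.1390
= 0.9200 - 0.1390
= 0.7810

P(A∪B) = 0.7810


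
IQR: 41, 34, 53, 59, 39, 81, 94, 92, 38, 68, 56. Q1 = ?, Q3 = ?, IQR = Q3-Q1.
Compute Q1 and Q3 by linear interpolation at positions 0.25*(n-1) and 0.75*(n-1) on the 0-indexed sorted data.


Sorted: 34, 38, 39, 41, 53, 56, 59, 68, 81, 92, 94
Q1 (25th %ile) = 40.0000
Q3 (75th %ile) = 74.5000
IQR = 74.5000 - 40.0000 = 34.5000

IQR = 34.5000


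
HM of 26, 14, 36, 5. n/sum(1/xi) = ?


Sum of reciprocals = 1/26 + 1/14 + 1/36 + 1/5 = 0.337668
HM = 4/0.337668 = 11.8460

HM = 11.8460


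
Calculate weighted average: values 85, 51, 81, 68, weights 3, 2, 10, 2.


Numerator = 85*3 + 51*2 + 81*10 + 68*2 = 1303
Denominator = 3 + 2 + 10 + 2 = 17
WM = 1303/17 = 76.6471

WM = 76.6471


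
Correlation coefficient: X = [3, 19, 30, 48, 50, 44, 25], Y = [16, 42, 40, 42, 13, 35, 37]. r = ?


Mean X = 31.2857, Mean Y = 32.1429
SD X = 15.961689, SD Y = 11.432142
Cov = 19.673469
r = 19.673469/(15.961689*11.432142) = 0.1078

r = 0.1078


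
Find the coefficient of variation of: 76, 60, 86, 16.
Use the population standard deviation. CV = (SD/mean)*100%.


Mean = 59.5000
SD = 26.7722
CV = (26.7722/59.5000)*100 = 44.9953%

CV = 44.9953%


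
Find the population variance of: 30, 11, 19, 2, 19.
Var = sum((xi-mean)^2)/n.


Mean = 16.2000
Squared deviations: 190.4400, 27.0400, 7.8400, 201.6400, 7.8400
Sum = 434.8000
Variance = 434.8000/5 = 86.9600

Variance = 86.9600


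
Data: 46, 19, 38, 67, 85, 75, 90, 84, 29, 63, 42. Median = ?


Sorted: 19, 29, 38, 42, 46, 63, 67, 75, 84, 85, 90
n = 11 (odd)
Middle value = 63

Median = 63


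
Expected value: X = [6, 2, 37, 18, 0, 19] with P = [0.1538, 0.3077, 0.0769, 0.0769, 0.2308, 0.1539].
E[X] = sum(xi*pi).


E[X] = 6*0.1538 + 2*0.3077 + 37*0.0769 + 18*0.0769 + 0*0.2308 + 19*0.1539
= 0.9228 + 0.6154 + 2.8453 + 1.3842 + 0 + 2.9241
= 8.6918

E[X] = 8.6918


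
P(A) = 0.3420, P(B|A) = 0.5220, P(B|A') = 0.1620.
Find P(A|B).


P(B) = P(B|A)*P(A) + P(B|A')*P(A')
= 0.5220*0.3420 + 0.1620*0.6580
= 0.178524 + 0.106596 = 0.285120
P(A|B) = 0.178524/0.285120 = 0.6261

P(A|B) = 0.6261


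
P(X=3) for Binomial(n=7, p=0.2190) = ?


C(7,3) = 35
p^3 = 0.010503
(1-p)^4 = 0.372052
P = 35 * 0.010503 * 0.372052 = 0.1368

P(X=3) = 0.1368


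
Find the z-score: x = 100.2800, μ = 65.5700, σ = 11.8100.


z = (100.2800 - 65.5700)/11.8100
= 34.7100/11.8100
= 2.9390

z = 2.9390


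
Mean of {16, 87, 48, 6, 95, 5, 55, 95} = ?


Sum = 16 + 87 + 48 + 6 + 95 + 5 + 55 + 95 = 407
n = 8
Mean = 407/8 = 50.8750

Mean = 50.8750


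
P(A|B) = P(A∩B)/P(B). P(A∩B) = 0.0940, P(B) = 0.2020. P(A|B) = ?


P(A|B) = 0.0940/0.2020 = 0.4653

P(A|B) = 0.4653


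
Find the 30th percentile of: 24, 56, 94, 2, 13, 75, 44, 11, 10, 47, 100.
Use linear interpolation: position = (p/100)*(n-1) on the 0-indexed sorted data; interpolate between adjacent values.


Sorted: 2, 10, 11, 13, 24, 44, 47, 56, 75, 94, 100
n = 11
Index = 30/100 * 10 = 3.0000
Lower = data[3] = 13, Upper = data[4] = 24
P30 = 13 + 0*(11) = 13.0000

P30 = 13.0000


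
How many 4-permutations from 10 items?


P(10,4) = 10!/6!
= 3628800/720
= 5040

P(10,4) = 5040


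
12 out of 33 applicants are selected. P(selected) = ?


P = 12/33 = 0.3636

P = 0.3636


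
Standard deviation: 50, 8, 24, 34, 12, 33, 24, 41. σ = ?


Mean = 28.2500
Variance = 175.1875
SD = sqrt(175.1875) = 13.2358

SD = 13.2358


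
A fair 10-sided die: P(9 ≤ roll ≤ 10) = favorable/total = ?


Favorable outcomes (9 ≤ roll ≤ 10): 2
Total outcomes = 10
P = 2/10 = 0.2000

P = 0.2000


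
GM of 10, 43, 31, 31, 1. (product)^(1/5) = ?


Product = 10 × 43 × 31 × 31 × 1 = 413230
GM = 413230^(1/5) = 13.2812

GM = 13.2812


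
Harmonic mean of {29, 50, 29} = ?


Sum of reciprocals = 1/29 + 1/50 + 1/29 = 0.088966
HM = 3/0.088966 = 33.7209

HM = 33.7209


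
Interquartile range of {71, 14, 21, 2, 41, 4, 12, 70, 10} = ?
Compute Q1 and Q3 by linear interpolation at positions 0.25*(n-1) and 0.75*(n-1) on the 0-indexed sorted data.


Sorted: 2, 4, 10, 12, 14, 21, 41, 70, 71
Q1 (25th %ile) = 10.0000
Q3 (75th %ile) = 41.0000
IQR = 41.0000 - 10.0000 = 31.0000

IQR = 31.0000


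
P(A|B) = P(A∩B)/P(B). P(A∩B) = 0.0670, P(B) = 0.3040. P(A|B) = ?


P(A|B) = 0.0670/0.3040 = 0.2204

P(A|B) = 0.2204


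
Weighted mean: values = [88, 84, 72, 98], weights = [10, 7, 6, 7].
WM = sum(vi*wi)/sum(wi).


Numerator = 88*10 + 84*7 + 72*6 + 98*7 = 2586
Denominator = 10 + 7 + 6 + 7 = 30
WM = 2586/30 = 86.2000

WM = 86.2000


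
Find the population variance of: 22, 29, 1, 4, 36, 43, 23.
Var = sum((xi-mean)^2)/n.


Mean = 22.5714
Squared deviations: 0.3265, 41.3265, 465.3265, 344.8980, 180.3265, 417.3265, 0.1837
Sum = 1449.7143
Variance = 1449.7143/7 = 207.1020

Variance = 207.1020


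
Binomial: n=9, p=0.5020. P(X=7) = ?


C(9,7) = 36
p^7 = 0.008034
(1-p)^2 = 0.248004
P = 36 * 0.008034 * 0.248004 = 0.0717

P(X=7) = 0.0717


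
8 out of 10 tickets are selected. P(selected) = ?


P = 8/10 = 0.8000

P = 0.8000


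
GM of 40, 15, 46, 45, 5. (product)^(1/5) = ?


Product = 40 × 15 × 46 × 45 × 5 = 6210000
GM = 6210000^(1/5) = 22.8359

GM = 22.8359


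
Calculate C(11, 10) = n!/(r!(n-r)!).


C(11,10) = 11!/(10! × 1!)
= 39916800/(3628800 × 1)
= 11

C(11,10) = 11


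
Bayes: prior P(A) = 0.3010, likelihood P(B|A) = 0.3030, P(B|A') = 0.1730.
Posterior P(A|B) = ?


P(B) = P(B|A)*P(A) + P(B|A')*P(A')
= 0.3030*0.3010 + 0.1730*0.6990
= 0.091203 + 0.120927 = 0.212130
P(A|B) = 0.091203/0.212130 = 0.4299

P(A|B) = 0.4299


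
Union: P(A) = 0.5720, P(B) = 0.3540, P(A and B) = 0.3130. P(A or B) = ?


P(A∪B) = 0.5720 + 0.3540 - 0.3130
= 0.9260 - 0.3130
= 0.6130

P(A∪B) = 0.6130


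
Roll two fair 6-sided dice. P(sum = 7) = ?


Total outcomes = 6×6 = 36
Favorable (sum = 7): 6
P = 6/36 = 0.1667

P = 0.1667


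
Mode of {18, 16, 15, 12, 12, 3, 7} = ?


Frequencies: 3:1, 7:1, 12:2, 15:1, 16:1, 18:1
Max frequency = 2
Mode = 12

Mode = 12


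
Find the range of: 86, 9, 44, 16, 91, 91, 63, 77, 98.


Max = 98, Min = 9
Range = 98 - 9 = 89

Range = 89


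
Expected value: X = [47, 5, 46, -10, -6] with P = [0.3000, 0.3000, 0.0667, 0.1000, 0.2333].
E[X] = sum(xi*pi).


E[X] = 47*0.3000 + 5*0.3000 + 46*0.0667 - 10*0.1000 - 6*0.2333
= 14.1000 + 1.5000 + 3.0682 - 1.0000 - 1.3998
= 16.2684

E[X] = 16.2684


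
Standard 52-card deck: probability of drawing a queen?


4 queens in 52 cards
P = 4/52 = 0.0769

P = 0.0769


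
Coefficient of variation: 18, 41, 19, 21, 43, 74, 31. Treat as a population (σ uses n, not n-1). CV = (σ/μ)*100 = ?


Mean = 35.2857
SD = 18.4291
CV = (18.4291/35.2857)*100 = 52.2283%

CV = 52.2283%


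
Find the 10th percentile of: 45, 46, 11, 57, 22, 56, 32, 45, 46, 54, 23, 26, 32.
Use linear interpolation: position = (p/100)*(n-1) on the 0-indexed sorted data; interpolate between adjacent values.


Sorted: 11, 22, 23, 26, 32, 32, 45, 45, 46, 46, 54, 56, 57
n = 13
Index = 10/100 * 12 = 1.2000
Lower = data[1] = 22, Upper = data[2] = 23
P10 = 22 + 0.2000*(1) = 22.2000

P10 = 22.2000


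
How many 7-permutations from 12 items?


P(12,7) = 12!/5!
= 479001600/120
= 3991680

P(12,7) = 3991680


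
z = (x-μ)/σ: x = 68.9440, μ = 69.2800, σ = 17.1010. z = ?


z = (68.9440 - 69.2800)/17.1010
= -0.3360/17.1010
= -0.0196

z = -0.0196


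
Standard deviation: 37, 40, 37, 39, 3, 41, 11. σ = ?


Mean = 29.7143
Variance = 212.7755
SD = sqrt(212.7755) = 14.5868

SD = 14.5868


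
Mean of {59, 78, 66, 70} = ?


Sum = 59 + 78 + 66 + 70 = 273
n = 4
Mean = 273/4 = 68.2500

Mean = 68.2500


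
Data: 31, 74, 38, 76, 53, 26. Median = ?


Sorted: 26, 31, 38, 53, 74, 76
n = 6 (even)
Middle values: 38 and 53
Median = (38+53)/2 = 45.5000

Median = 45.5000


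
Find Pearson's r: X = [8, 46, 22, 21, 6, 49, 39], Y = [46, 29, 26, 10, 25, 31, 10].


Mean X = 27.2857, Mean Y = 25.2857
SD X = 16.263142, SD Y = 11.609286
Cov = -40.938776
r = -40.938776/(16.263142*11.609286) = -0.2168

r = -0.2168


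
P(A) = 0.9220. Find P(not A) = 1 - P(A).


P(not A) = 1 - 0.9220 = 0.0780

P(not A) = 0.0780


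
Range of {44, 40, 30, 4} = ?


Max = 44, Min = 4
Range = 44 - 4 = 40

Range = 40


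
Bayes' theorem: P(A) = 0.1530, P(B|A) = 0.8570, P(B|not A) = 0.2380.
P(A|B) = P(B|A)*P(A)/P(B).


P(B) = P(B|A)*P(A) + P(B|A')*P(A')
= 0.8570*0.1530 + 0.2380*0.8470
= 0.131121 + 0.201586 = 0.332707
P(A|B) = 0.131121/0.332707 = 0.3941

P(A|B) = 0.3941


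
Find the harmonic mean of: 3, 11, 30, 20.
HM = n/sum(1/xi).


Sum of reciprocals = 1/3 + 1/11 + 1/30 + 1/20 = 0.507576
HM = 4/0.507576 = 7.8806

HM = 7.8806


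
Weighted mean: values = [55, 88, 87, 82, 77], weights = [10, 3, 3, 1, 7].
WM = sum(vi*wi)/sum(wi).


Numerator = 55*10 + 88*3 + 87*3 + 82*1 + 77*7 = 1696
Denominator = 10 + 3 + 3 + 1 + 7 = 24
WM = 1696/24 = 70.6667

WM = 70.6667


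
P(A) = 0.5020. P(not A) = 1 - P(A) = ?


P(not A) = 1 - 0.5020 = 0.4980

P(not A) = 0.4980


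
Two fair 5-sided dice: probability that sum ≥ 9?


Total outcomes = 5×5 = 25
Favorable (sum ≥ 9): 3
P = 3/25 = 0.1200

P = 0.1200


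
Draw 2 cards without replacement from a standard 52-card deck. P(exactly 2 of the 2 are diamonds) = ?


Hypergeometric: P(X=2) = C(13,2)·C(39,0) / C(52,2)
= 78 × 1 / 1326
= 78/1326 = 0.0588

P = 0.0588


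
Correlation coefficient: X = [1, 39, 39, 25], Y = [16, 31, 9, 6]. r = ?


Mean X = 26.0000, Mean Y = 15.5000
SD X = 15.524175, SD Y = 9.656604
Cov = 28.500000
r = 28.500000/(15.524175*9.656604) = 0.1901

r = 0.1901


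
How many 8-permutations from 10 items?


P(10,8) = 10!/2!
= 3628800/2
= 1814400

P(10,8) = 1814400


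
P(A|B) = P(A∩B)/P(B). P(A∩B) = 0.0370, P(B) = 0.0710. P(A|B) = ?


P(A|B) = 0.0370/0.0710 = 0.5211

P(A|B) = 0.5211


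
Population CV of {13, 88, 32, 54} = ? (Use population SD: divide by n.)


Mean = 46.7500
SD = 27.8870
CV = (27.8870/46.7500)*100 = 59.6514%

CV = 59.6514%


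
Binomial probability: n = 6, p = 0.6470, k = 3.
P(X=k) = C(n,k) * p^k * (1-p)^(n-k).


C(6,3) = 20
p^3 = 0.270840
(1-p)^3 = 0.043987
P = 20 * 0.270840 * 0.043987 = 0.2383

P(X=3) = 0.2383


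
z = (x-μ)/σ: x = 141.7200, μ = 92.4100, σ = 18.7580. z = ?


z = (141.7200 - 92.4100)/18.7580
= 49.3100/18.7580
= 2.6287

z = 2.6287


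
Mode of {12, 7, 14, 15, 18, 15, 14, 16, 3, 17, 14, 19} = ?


Frequencies: 3:1, 7:1, 12:1, 14:3, 15:2, 16:1, 17:1, 18:1, 19:1
Max frequency = 3
Mode = 14

Mode = 14


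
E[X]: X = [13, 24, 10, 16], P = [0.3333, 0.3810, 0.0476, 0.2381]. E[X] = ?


E[X] = 13*0.3333 + 24*0.3810 + 10*0.0476 + 16*0.2381
= 4.3329 + 9.1440 + 0.4760 + 3.8096
= 17.7625

E[X] = 17.7625


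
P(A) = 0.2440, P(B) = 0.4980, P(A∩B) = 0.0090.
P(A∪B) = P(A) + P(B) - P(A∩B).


P(A∪B) = 0.2440 + 0.4980 - 0.0090
= 0.7420 - 0.0090
= 0.7330

P(A∪B) = 0.7330


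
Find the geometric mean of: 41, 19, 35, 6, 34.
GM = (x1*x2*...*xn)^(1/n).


Product = 41 × 19 × 35 × 6 × 34 = 5562060
GM = 5562060^(1/5) = 22.3381

GM = 22.3381


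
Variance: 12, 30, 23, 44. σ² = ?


Mean = 27.2500
Squared deviations: 232.5625, 7.5625, 18.0625, 280.5625
Sum = 538.7500
Variance = 538.7500/4 = 134.6875

Variance = 134.6875


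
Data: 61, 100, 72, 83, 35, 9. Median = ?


Sorted: 9, 35, 61, 72, 83, 100
n = 6 (even)
Middle values: 61 and 72
Median = (61+72)/2 = 66.5000

Median = 66.5000


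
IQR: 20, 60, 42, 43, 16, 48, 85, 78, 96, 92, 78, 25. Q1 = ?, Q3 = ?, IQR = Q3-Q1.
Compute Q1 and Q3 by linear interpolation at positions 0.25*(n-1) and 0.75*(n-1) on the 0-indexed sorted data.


Sorted: 16, 20, 25, 42, 43, 48, 60, 78, 78, 85, 92, 96
Q1 (25th %ile) = 37.7500
Q3 (75th %ile) = 79.7500
IQR = 79.7500 - 37.7500 = 42.0000

IQR = 42.0000


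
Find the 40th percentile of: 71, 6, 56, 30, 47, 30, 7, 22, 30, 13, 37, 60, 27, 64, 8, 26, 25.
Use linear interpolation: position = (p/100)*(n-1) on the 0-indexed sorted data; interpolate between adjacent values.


Sorted: 6, 7, 8, 13, 22, 25, 26, 27, 30, 30, 30, 37, 47, 56, 60, 64, 71
n = 17
Index = 40/100 * 16 = 6.4000
Lower = data[6] = 26, Upper = data[7] = 27
P40 = 26 + 0.4000*(1) = 26.4000

P40 = 26.4000


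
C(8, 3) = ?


C(8,3) = 8!/(3! × 5!)
= 40320/(6 × 120)
= 56

C(8,3) = 56


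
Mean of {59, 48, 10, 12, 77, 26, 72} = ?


Sum = 59 + 48 + 10 + 12 + 77 + 26 + 72 = 304
n = 7
Mean = 304/7 = 43.4286

Mean = 43.4286


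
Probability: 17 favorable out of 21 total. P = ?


P = 17/21 = 0.8095

P = 0.8095


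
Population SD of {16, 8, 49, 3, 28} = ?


Mean = 20.8000
Variance = 270.1600
SD = sqrt(270.1600) = 16.4365

SD = 16.4365


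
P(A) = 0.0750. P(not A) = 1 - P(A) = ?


P(not A) = 1 - 0.0750 = 0.9250

P(not A) = 0.9250


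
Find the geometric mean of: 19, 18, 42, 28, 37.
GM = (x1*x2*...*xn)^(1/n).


Product = 19 × 18 × 42 × 28 × 37 = 14881104
GM = 14881104^(1/5) = 27.1974

GM = 27.1974


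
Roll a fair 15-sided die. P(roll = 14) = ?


Favorable outcomes (roll = 14): 1
Total outcomes = 15
P = 1/15 = 0.0667

P = 0.0667


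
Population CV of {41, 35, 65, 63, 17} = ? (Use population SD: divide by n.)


Mean = 44.2000
SD = 18.0044
CV = (18.0044/44.2000)*100 = 40.7340%

CV = 40.7340%


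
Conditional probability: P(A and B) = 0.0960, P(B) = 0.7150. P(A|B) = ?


P(A|B) = 0.0960/0.7150 = 0.1343

P(A|B) = 0.1343


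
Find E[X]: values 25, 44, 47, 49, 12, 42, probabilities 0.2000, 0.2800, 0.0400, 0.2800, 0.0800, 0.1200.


E[X] = 25*0.2000 + 44*0.2800 + 47*0.0400 + 49*0.2800 + 12*0.0800 + 42*0.1200
= 5.0000 + 12.3200 + 1.8800 + 13.7200 + 0.9600 + 5.0400
= 38.9200

E[X] = 38.9200


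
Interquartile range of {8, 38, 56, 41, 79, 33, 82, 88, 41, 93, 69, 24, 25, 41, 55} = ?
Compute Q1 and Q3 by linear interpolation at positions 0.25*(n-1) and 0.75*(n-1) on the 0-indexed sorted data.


Sorted: 8, 24, 25, 33, 38, 41, 41, 41, 55, 56, 69, 79, 82, 88, 93
Q1 (25th %ile) = 35.5000
Q3 (75th %ile) = 74.0000
IQR = 74.0000 - 35.5000 = 38.5000

IQR = 38.5000


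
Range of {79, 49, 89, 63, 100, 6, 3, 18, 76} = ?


Max = 100, Min = 3
Range = 100 - 3 = 97

Range = 97


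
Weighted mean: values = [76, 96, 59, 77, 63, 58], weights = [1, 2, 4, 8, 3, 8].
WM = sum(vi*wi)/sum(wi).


Numerator = 76*1 + 96*2 + 59*4 + 77*8 + 63*3 + 58*8 = 1773
Denominator = 1 + 2 + 4 + 8 + 3 + 8 = 26
WM = 1773/26 = 68.1923

WM = 68.1923


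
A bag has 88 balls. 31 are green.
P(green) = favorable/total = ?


P = 31/88 = 0.3523

P = 0.3523


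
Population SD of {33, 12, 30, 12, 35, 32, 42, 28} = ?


Mean = 28.0000
Variance = 100.2500
SD = sqrt(100.2500) = 10.0125

SD = 10.0125


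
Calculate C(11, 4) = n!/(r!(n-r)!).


C(11,4) = 11!/(4! × 7!)
= 39916800/(24 × 5040)
= 330

C(11,4) = 330


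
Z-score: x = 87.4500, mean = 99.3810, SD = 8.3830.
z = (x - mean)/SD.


z = (87.4500 - 99.3810)/8.3830
= -11.9310/8.3830
= -1.4232

z = -1.4232


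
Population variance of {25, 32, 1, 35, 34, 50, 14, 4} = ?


Mean = 24.3750
Squared deviations: 0.3906, 58.1406, 546.3906, 112.8906, 92.6406, 656.6406, 107.6406, 415.1406
Sum = 1989.8750
Variance = 1989.8750/8 = 248.7344

Variance = 248.7344


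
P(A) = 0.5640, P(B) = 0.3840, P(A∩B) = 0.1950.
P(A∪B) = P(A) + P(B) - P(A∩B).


P(A∪B) = 0.5640 + 0.3840 - 0.1950
= 0.9480 - 0.1950
= 0.7530

P(A∪B) = 0.7530


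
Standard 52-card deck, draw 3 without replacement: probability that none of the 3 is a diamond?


P(no diamonds) = (39/52) × (38/51) × (37/50)
= 0.4135

P = 0.4135


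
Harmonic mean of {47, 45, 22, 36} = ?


Sum of reciprocals = 1/47 + 1/45 + 1/22 + 1/36 = 0.116731
HM = 4/0.116731 = 34.2668

HM = 34.2668


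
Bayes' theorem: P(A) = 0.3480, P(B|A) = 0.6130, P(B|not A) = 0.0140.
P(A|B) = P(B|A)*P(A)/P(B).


P(B) = P(B|A)*P(A) + P(B|A')*P(A')
= 0.6130*0.3480 + 0.0140*0.6520
= 0.213324 + 0.009128 = 0.222452
P(A|B) = 0.213324/0.222452 = 0.9590

P(A|B) = 0.9590


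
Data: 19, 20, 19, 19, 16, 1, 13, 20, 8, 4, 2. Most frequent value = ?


Frequencies: 1:1, 2:1, 4:1, 8:1, 13:1, 16:1, 19:3, 20:2
Max frequency = 3
Mode = 19

Mode = 19


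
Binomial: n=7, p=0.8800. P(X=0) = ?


C(7,0) = 1
p^0 = 1.000000
(1-p)^7 = 3.583181e-07
P = 1 * 1.000000 * 3.583181e-07 = 3.5832e-07

P(X=0) = 3.5832e-07


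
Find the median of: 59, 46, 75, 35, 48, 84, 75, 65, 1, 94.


Sorted: 1, 35, 46, 48, 59, 65, 75, 75, 84, 94
n = 10 (even)
Middle values: 59 and 65
Median = (59+65)/2 = 62.0000

Median = 62.0000


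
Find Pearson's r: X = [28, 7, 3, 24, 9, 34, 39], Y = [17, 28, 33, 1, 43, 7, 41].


Mean X = 20.5714, Mean Y = 24.2857
SD X = 13.167678, SD Y = 15.181890
Cov = -68.306122
r = -68.306122/(13.167678*15.181890) = -0.3417

r = -0.3417


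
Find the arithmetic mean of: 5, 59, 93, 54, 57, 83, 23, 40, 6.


Sum = 5 + 59 + 93 + 54 + 57 + 83 + 23 + 40 + 6 = 420
n = 9
Mean = 420/9 = 46.6667

Mean = 46.6667


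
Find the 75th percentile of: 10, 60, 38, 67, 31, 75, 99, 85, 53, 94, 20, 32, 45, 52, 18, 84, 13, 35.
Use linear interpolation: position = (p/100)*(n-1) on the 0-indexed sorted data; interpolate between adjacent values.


Sorted: 10, 13, 18, 20, 31, 32, 35, 38, 45, 52, 53, 60, 67, 75, 84, 85, 94, 99
n = 18
Index = 75/100 * 17 = 12.7500
Lower = data[12] = 67, Upper = data[13] = 75
P75 = 67 + 0.7500*(8) = 73.0000

P75 = 73.0000


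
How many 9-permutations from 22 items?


P(22,9) = 22!/13!
= 1124000727777607680000/6227020800
= 180503769600

P(22,9) = 180503769600


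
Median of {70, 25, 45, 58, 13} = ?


Sorted: 13, 25, 45, 58, 70
n = 5 (odd)
Middle value = 45

Median = 45


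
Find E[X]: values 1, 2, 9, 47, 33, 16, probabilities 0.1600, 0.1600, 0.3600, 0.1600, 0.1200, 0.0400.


E[X] = 1*0.1600 + 2*0.1600 + 9*0.3600 + 47*0.1600 + 33*0.1200 + 16*0.0400
= 0.1600 + 0.3200 + 3.2400 + 7.5200 + 3.9600 + 0.6400
= 15.8400

E[X] = 15.8400


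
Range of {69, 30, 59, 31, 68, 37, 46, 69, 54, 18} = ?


Max = 69, Min = 18
Range = 69 - 18 = 51

Range = 51


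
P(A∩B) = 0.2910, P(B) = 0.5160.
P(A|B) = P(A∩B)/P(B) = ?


P(A|B) = 0.2910/0.5160 = 0.5640

P(A|B) = 0.5640


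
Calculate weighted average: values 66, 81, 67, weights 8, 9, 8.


Numerator = 66*8 + 81*9 + 67*8 = 1793
Denominator = 8 + 9 + 8 = 25
WM = 1793/25 = 71.7200

WM = 71.7200


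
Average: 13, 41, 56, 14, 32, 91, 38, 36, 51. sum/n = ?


Sum = 13 + 41 + 56 + 14 + 32 + 91 + 38 + 36 + 51 = 372
n = 9
Mean = 372/9 = 41.3333

Mean = 41.3333


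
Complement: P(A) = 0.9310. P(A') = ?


P(not A) = 1 - 0.9310 = 0.0690

P(not A) = 0.0690


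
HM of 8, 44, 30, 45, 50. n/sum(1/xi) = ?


Sum of reciprocals = 1/8 + 1/44 + 1/30 + 1/45 + 1/50 = 0.223283
HM = 5/0.223283 = 22.3931

HM = 22.3931


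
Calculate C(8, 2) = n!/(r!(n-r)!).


C(8,2) = 8!/(2! × 6!)
= 40320/(2 × 720)
= 28

C(8,2) = 28


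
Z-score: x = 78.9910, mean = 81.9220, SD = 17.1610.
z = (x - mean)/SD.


z = (78.9910 - 81.9220)/17.1610
= -2.9310/17.1610
= -0.1708

z = -0.1708


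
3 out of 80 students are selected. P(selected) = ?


P = 3/80 = 0.0375

P = 0.0375


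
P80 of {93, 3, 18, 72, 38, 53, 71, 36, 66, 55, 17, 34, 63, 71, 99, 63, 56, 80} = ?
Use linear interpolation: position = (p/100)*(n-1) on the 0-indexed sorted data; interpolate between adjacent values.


Sorted: 3, 17, 18, 34, 36, 38, 53, 55, 56, 63, 63, 66, 71, 71, 72, 80, 93, 99
n = 18
Index = 80/100 * 17 = 13.6000
Lower = data[13] = 71, Upper = data[14] = 72
P80 = 71 + 0.6000*(1) = 71.6000

P80 = 71.6000
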